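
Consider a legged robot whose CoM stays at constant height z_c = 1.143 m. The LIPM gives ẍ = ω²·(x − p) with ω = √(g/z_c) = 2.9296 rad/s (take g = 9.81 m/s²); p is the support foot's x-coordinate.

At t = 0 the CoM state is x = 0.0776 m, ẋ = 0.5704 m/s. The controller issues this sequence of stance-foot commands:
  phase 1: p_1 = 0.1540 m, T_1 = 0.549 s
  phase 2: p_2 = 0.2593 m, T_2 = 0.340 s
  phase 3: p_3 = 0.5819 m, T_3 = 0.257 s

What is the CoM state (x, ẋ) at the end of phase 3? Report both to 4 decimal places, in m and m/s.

phase 1: p=0.1540, T=0.549, ωT=1.608350, cosh=2.597392, sinh=2.397174; start (x,ẋ)=(0.077600, 0.570400) → end (x,ẋ)=(0.422295, 0.945013)
phase 2: p=0.2593, T=0.340, ωT=0.996064, cosh=1.538467, sinh=1.169137; start (x,ẋ)=(0.422295, 0.945013) → end (x,ẋ)=(0.887195, 2.012145)
phase 3: p=0.5819, T=0.257, ωT=0.752907, cosh=1.297079, sinh=0.826084; start (x,ẋ)=(0.887195, 2.012145) → end (x,ẋ)=(1.545274, 3.348756)

x = 1.5453, ẋ = 3.3488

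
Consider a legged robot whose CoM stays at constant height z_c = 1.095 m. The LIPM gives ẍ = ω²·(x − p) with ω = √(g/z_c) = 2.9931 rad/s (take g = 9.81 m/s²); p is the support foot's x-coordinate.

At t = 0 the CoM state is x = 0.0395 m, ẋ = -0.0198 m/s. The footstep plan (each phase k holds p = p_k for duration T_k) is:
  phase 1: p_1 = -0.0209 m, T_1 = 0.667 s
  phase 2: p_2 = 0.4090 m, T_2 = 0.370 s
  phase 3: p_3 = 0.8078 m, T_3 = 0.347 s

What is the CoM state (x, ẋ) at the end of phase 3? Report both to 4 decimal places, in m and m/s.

phase 1: p=-0.0209, T=0.667, ωT=1.996398, cosh=3.749155, sinh=3.613331; start (x,ẋ)=(0.039500, -0.019800) → end (x,ẋ)=(0.181646, 0.578996)
phase 2: p=0.4090, T=0.370, ωT=1.107447, cosh=1.678511, sinh=1.348110; start (x,ẋ)=(0.181646, 0.578996) → end (x,ẋ)=(0.288167, 0.054472)
phase 3: p=0.8078, T=0.347, ωT=1.038606, cosh=1.589611, sinh=1.235664; start (x,ẋ)=(0.288167, 0.054472) → end (x,ẋ)=(0.004274, -1.835254)

x = 0.0043, ẋ = -1.8353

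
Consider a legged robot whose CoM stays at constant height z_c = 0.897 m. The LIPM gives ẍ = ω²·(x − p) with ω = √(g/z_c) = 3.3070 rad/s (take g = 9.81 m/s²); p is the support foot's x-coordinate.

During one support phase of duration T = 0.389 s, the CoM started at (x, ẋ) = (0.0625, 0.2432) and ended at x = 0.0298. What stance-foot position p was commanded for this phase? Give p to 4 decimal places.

ωT = 3.3070·0.389 = 1.286423; cosh(ωT) = 1.948036, sinh(ωT) = 1.671779
x(T) = p + (x₀−p)·cosh(ωT) + (ẋ₀/ω)·sinh(ωT) ⇒ p·(1 − cosh) = x(T) − x₀·cosh − (ẋ₀/ω)·sinh
numerator   = 0.0298 − (0.0625)·1.948036 − (0.2432/3.3070)·1.671779 = -0.214897
denominator = 1 − 1.948036 = -0.948036
p = -0.214897 / -0.948036 = 0.2267

p = 0.2267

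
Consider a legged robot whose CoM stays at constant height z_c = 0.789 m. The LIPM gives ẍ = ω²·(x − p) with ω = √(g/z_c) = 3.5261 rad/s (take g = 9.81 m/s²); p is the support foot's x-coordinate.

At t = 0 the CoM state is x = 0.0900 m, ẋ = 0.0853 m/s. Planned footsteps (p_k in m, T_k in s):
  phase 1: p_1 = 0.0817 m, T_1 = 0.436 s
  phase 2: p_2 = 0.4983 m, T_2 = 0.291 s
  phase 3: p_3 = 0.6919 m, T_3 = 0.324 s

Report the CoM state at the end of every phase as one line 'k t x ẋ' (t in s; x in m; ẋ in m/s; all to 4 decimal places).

phase 1: p=0.0817, T=0.436, ωT=1.537380, cosh=2.433663, sinh=2.218720; start (x,ẋ)=(0.090000, 0.085300) → end (x,ẋ)=(0.155573, 0.272526)
phase 2: p=0.4983, T=0.291, ωT=1.026095, cosh=1.574277, sinh=1.215873; start (x,ẋ)=(0.155573, 0.272526) → end (x,ẋ)=(0.052725, -1.040341)
phase 3: p=0.6919, T=0.324, ωT=1.142456, cosh=1.726746, sinh=1.407712; start (x,ẋ)=(0.052725, -1.040341) → end (x,ẋ)=(-0.827125, -4.969099)

1 0.4360 0.1556 0.2725
2 0.7270 0.0527 -1.0403
3 1.0510 -0.8271 -4.9691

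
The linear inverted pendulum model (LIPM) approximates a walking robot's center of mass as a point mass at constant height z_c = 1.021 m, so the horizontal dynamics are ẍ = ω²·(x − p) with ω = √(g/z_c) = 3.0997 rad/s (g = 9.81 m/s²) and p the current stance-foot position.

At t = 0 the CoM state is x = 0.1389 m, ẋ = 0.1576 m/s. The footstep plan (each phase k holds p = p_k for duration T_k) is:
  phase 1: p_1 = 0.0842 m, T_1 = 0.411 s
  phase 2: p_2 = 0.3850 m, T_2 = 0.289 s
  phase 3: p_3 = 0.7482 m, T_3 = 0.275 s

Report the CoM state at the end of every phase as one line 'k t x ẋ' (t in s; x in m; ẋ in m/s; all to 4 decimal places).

phase 1: p=0.0842, T=0.411, ωT=1.273977, cosh=1.927379, sinh=1.647662; start (x,ẋ)=(0.138900, 0.157600) → end (x,ẋ)=(0.273401, 0.583122)
phase 2: p=0.3850, T=0.289, ωT=0.895813, cosh=1.428801, sinh=1.020526; start (x,ẋ)=(0.273401, 0.583122) → end (x,ẋ)=(0.417530, 0.480141)
phase 3: p=0.7482, T=0.275, ωT=0.852418, cosh=1.385846, sinh=0.959463; start (x,ẋ)=(0.417530, 0.480141) → end (x,ẋ)=(0.438563, -0.318026)

1 0.4110 0.2734 0.5831
2 0.7000 0.4175 0.4801
3 0.9750 0.4386 -0.3180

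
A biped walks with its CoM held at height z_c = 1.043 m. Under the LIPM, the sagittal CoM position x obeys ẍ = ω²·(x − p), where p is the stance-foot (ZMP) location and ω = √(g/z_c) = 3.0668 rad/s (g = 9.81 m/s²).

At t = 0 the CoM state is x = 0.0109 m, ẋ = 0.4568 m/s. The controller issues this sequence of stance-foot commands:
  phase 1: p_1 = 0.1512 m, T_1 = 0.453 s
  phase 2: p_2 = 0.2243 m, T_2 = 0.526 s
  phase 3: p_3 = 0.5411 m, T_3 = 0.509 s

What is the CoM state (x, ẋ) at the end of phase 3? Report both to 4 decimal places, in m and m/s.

x = -0.7087, ẋ = -3.6103

phase 1: p=0.1512, T=0.453, ωT=1.389260, cosh=2.130571, sinh=1.881311; start (x,ẋ)=(0.010900, 0.456800) → end (x,ẋ)=(0.132502, 0.163769)
phase 2: p=0.2243, T=0.526, ωT=1.613137, cosh=2.608895, sinh=2.409634; start (x,ẋ)=(0.132502, 0.163769) → end (x,ẋ)=(0.113485, -0.251116)
phase 3: p=0.5411, T=0.509, ωT=1.561001, cosh=2.486757, sinh=2.276831; start (x,ẋ)=(0.113485, -0.251116) → end (x,ẋ)=(-0.708705, -3.610320)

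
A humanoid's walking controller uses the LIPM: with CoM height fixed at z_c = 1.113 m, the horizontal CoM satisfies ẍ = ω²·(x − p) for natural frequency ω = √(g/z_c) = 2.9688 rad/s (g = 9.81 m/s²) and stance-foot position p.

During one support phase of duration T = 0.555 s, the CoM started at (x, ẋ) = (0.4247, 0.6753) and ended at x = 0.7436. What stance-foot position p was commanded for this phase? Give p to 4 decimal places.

ωT = 2.9688·0.555 = 1.647684; cosh(ωT) = 2.693715, sinh(ωT) = 2.501220
x(T) = p + (x₀−p)·cosh(ωT) + (ẋ₀/ω)·sinh(ωT) ⇒ p·(1 − cosh) = x(T) − x₀·cosh − (ẋ₀/ω)·sinh
numerator   = 0.7436 − (0.4247)·2.693715 − (0.6753/2.9688)·2.501220 = -0.969362
denominator = 1 − 2.693715 = -1.693715
p = -0.969362 / -1.693715 = 0.5723

p = 0.5723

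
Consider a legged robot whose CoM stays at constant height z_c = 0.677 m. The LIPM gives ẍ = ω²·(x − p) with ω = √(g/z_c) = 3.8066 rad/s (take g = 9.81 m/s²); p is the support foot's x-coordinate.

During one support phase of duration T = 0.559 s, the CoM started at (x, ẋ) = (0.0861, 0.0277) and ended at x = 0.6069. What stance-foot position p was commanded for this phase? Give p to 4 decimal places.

p = -0.0645

ωT = 3.8066·0.559 = 2.127889; cosh(ωT) = 4.258107, sinh(ωT) = 4.139018
x(T) = p + (x₀−p)·cosh(ωT) + (ẋ₀/ω)·sinh(ωT) ⇒ p·(1 − cosh) = x(T) − x₀·cosh − (ẋ₀/ω)·sinh
numerator   = 0.6069 − (0.0861)·4.258107 − (0.0277/3.8066)·4.139018 = 0.210158
denominator = 1 − 4.258107 = -3.258107
p = 0.210158 / -3.258107 = -0.0645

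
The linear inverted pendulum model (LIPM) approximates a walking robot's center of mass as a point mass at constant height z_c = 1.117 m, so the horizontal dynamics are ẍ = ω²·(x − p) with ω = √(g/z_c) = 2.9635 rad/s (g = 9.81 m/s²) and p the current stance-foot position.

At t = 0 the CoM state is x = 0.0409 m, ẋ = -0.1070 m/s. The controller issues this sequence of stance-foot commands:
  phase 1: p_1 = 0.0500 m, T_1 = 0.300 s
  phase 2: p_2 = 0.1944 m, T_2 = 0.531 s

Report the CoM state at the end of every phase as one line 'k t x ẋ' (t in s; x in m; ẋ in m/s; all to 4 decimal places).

1 0.3000 0.0006 -0.1794
2 0.8310 -0.4330 -1.7774

phase 1: p=0.0500, T=0.300, ωT=0.889050, cosh=1.421932, sinh=1.010886; start (x,ẋ)=(0.040900, -0.107000) → end (x,ẋ)=(0.000561, -0.179408)
phase 2: p=0.1944, T=0.531, ωT=1.573619, cosh=2.515683, sinh=2.308389; start (x,ẋ)=(0.000561, -0.179408) → end (x,ẋ)=(-0.432985, -1.777367)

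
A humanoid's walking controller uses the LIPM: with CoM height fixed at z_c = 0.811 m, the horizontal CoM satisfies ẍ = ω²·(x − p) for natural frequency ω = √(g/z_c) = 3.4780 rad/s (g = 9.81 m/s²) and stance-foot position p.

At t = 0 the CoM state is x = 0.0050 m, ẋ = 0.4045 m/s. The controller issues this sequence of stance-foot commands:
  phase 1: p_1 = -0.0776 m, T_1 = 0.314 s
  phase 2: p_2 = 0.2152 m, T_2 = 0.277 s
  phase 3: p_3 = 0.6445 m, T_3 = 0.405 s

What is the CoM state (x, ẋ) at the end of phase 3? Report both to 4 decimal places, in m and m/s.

x = 1.3078, ẋ = 2.7709

phase 1: p=-0.0776, T=0.314, ωT=1.092092, cosh=1.658008, sinh=1.322494; start (x,ẋ)=(0.005000, 0.404500) → end (x,ẋ)=(0.213161, 1.050594)
phase 2: p=0.2152, T=0.277, ωT=0.963406, cosh=1.501099, sinh=1.119508; start (x,ẋ)=(0.213161, 1.050594) → end (x,ẋ)=(0.550307, 1.569106)
phase 3: p=0.6445, T=0.405, ωT=1.408590, cosh=2.167336, sinh=1.922848; start (x,ẋ)=(0.550307, 1.569106) → end (x,ẋ)=(1.307849, 2.770851)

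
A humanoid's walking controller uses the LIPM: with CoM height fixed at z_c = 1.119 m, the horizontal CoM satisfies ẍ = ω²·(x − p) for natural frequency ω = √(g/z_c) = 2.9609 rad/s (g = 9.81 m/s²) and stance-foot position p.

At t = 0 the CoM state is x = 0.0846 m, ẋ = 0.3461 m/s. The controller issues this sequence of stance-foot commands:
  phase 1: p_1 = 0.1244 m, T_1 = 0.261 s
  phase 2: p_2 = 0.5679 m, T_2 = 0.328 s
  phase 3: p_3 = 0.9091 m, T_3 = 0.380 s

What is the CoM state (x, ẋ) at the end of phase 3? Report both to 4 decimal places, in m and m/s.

x = -0.8285, ẋ = -4.6292

phase 1: p=0.1244, T=0.261, ωT=0.772795, cosh=1.313766, sinh=0.852045; start (x,ẋ)=(0.084600, 0.346100) → end (x,ẋ)=(0.171708, 0.354286)
phase 2: p=0.5679, T=0.328, ωT=0.971175, cosh=1.509842, sinh=1.131204; start (x,ẋ)=(0.171708, 0.354286) → end (x,ẋ)=(0.105066, -0.792083)
phase 3: p=0.9091, T=0.380, ωT=1.125142, cosh=1.702630, sinh=1.378024; start (x,ẋ)=(0.105066, -0.792083) → end (x,ẋ)=(-0.828513, -4.629236)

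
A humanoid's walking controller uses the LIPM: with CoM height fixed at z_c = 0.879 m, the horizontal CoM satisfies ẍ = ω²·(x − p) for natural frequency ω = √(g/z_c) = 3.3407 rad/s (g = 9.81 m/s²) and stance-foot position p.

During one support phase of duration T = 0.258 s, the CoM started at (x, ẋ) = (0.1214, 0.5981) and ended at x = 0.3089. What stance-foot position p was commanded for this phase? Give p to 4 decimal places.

p = 0.0876

ωT = 3.3407·0.258 = 0.861901; cosh(ωT) = 1.395007, sinh(ωT) = 0.972649
x(T) = p + (x₀−p)·cosh(ωT) + (ẋ₀/ω)·sinh(ωT) ⇒ p·(1 − cosh) = x(T) − x₀·cosh − (ẋ₀/ω)·sinh
numerator   = 0.3089 − (0.1214)·1.395007 − (0.5981/3.3407)·0.972649 = -0.034591
denominator = 1 − 1.395007 = -0.395007
p = -0.034591 / -0.395007 = 0.0876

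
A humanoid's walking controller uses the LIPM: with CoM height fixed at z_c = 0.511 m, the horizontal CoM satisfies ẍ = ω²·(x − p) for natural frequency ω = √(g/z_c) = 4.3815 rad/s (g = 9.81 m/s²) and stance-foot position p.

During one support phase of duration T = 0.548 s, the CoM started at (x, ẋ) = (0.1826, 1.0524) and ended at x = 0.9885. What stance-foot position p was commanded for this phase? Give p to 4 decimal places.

p = 0.2940

ωT = 4.3815·0.548 = 2.401062; cosh(ωT) = 5.562755, sinh(ωT) = 5.472134
x(T) = p + (x₀−p)·cosh(ωT) + (ẋ₀/ω)·sinh(ωT) ⇒ p·(1 − cosh) = x(T) − x₀·cosh − (ẋ₀/ω)·sinh
numerator   = 0.9885 − (0.1826)·5.562755 − (1.0524/4.3815)·5.472134 = -1.341620
denominator = 1 − 5.562755 = -4.562755
p = -1.341620 / -4.562755 = 0.2940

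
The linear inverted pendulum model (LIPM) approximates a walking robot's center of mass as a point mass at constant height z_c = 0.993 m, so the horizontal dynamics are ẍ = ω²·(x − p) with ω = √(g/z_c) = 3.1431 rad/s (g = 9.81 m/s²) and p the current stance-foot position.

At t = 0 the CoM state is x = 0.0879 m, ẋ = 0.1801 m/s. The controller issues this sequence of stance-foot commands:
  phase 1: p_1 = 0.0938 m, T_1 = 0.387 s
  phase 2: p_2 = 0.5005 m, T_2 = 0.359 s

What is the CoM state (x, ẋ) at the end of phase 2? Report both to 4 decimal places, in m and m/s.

x = 0.0713, ẋ = -0.9165

phase 1: p=0.0938, T=0.387, ωT=1.216380, cosh=1.835624, sinh=1.539323; start (x,ẋ)=(0.087900, 0.180100) → end (x,ẋ)=(0.171173, 0.302050)
phase 2: p=0.5005, T=0.359, ωT=1.128373, cosh=1.707091, sinh=1.383532; start (x,ẋ)=(0.171173, 0.302050) → end (x,ẋ)=(0.071266, -0.916476)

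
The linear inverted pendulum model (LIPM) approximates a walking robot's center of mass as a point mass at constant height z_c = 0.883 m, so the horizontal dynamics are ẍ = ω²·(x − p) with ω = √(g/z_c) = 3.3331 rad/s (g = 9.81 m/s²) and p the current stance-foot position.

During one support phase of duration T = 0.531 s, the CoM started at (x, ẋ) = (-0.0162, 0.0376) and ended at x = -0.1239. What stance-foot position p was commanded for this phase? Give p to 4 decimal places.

p = 0.0530

ωT = 3.3331·0.531 = 1.769876; cosh(ωT) = 3.020240, sinh(ωT) = 2.849886
x(T) = p + (x₀−p)·cosh(ωT) + (ẋ₀/ω)·sinh(ωT) ⇒ p·(1 − cosh) = x(T) − x₀·cosh − (ẋ₀/ω)·sinh
numerator   = -0.1239 − (-0.0162)·3.020240 − (0.0376/3.3331)·2.849886 = -0.107121
denominator = 1 − 3.020240 = -2.020240
p = -0.107121 / -2.020240 = 0.0530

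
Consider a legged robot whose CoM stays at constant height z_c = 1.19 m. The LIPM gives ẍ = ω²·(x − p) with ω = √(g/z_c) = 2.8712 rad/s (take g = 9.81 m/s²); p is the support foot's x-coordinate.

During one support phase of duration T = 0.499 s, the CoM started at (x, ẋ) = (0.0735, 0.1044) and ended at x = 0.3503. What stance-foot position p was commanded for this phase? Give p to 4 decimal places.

ωT = 2.8712·0.499 = 1.432729; cosh(ωT) = 2.214387, sinh(ωT) = 1.975730
x(T) = p + (x₀−p)·cosh(ωT) + (ẋ₀/ω)·sinh(ωT) ⇒ p·(1 − cosh) = x(T) − x₀·cosh − (ẋ₀/ω)·sinh
numerator   = 0.3503 − (0.0735)·2.214387 − (0.1044/2.8712)·1.975730 = 0.115703
denominator = 1 − 2.214387 = -1.214387
p = 0.115703 / -1.214387 = -0.0953

p = -0.0953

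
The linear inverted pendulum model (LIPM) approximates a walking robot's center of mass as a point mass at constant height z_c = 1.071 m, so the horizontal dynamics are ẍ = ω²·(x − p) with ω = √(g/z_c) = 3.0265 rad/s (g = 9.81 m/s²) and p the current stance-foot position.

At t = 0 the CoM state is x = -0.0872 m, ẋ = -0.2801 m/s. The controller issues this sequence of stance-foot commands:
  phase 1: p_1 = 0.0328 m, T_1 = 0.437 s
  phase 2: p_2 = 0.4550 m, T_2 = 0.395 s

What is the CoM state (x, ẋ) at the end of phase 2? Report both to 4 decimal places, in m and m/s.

phase 1: p=0.0328, T=0.437, ωT=1.322580, cosh=2.009770, sinh=1.743323; start (x,ẋ)=(-0.087200, -0.280100) → end (x,ẋ)=(-0.369716, -1.196077)
phase 2: p=0.4550, T=0.395, ωT=1.195468, cosh=1.803833, sinh=1.501270; start (x,ẋ)=(-0.369716, -1.196077) → end (x,ẋ)=(-1.625953, -5.904695)

x = -1.6260, ẋ = -5.9047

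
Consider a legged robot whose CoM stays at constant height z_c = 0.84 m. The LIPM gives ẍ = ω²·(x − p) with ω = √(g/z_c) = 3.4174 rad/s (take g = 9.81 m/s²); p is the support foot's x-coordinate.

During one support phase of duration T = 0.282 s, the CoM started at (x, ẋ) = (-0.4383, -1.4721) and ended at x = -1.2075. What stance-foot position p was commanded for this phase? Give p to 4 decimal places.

ωT = 3.4174·0.282 = 0.963707; cosh(ωT) = 1.501436, sinh(ωT) = 1.119960
x(T) = p + (x₀−p)·cosh(ωT) + (ẋ₀/ω)·sinh(ωT) ⇒ p·(1 − cosh) = x(T) − x₀·cosh − (ẋ₀/ω)·sinh
numerator   = -1.2075 − (-0.4383)·1.501436 − (-1.4721/3.4174)·1.119960 = -0.066980
denominator = 1 − 1.501436 = -0.501436
p = -0.066980 / -0.501436 = 0.1336

p = 0.1336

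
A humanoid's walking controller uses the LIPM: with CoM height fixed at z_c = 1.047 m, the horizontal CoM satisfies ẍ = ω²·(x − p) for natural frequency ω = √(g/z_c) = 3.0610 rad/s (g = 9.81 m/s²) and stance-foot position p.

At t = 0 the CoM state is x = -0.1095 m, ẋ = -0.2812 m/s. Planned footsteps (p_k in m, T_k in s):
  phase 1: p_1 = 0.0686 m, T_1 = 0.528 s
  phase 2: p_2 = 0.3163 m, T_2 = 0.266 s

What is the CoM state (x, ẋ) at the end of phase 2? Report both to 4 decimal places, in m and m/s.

phase 1: p=0.0686, T=0.528, ωT=1.616208, cosh=2.616308, sinh=2.417657; start (x,ẋ)=(-0.109500, -0.281200) → end (x,ẋ)=(-0.619464, -2.053726)
phase 2: p=0.3163, T=0.266, ωT=0.814226, cosh=1.350205, sinh=0.907223; start (x,ẋ)=(-0.619464, -2.053726) → end (x,ẋ)=(-1.555858, -5.371574)

x = -1.5559, ẋ = -5.3716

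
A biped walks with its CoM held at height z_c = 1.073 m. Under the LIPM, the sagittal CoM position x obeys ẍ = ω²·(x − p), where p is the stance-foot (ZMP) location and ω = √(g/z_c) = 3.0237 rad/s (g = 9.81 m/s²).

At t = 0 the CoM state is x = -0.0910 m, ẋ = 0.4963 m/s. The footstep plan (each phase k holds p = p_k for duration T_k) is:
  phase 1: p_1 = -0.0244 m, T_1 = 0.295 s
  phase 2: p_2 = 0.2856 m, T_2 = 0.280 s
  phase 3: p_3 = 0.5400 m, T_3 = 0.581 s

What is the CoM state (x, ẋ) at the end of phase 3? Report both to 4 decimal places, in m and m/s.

phase 1: p=-0.0244, T=0.295, ωT=0.891991, cosh=1.424911, sinh=1.015073; start (x,ẋ)=(-0.091000, 0.496300) → end (x,ẋ)=(0.047312, 0.502770)
phase 2: p=0.2856, T=0.280, ωT=0.846636, cosh=1.380322, sinh=0.951467; start (x,ẋ)=(0.047312, 0.502770) → end (x,ẋ)=(0.114892, 0.008440)
phase 3: p=0.5400, T=0.581, ωT=1.756770, cosh=2.983147, sinh=2.810545; start (x,ẋ)=(0.114892, 0.008440) → end (x,ẋ)=(-0.720316, -3.587498)

x = -0.7203, ẋ = -3.5875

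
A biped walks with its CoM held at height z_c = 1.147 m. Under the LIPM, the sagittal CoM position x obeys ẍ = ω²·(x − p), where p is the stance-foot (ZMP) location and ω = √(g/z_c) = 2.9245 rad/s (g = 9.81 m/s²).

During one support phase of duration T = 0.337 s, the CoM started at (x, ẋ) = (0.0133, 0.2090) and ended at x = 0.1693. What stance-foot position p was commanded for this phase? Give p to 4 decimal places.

ωT = 2.9245·0.337 = 0.985557; cosh(ωT) = 1.526267, sinh(ωT) = 1.153036
x(T) = p + (x₀−p)·cosh(ωT) + (ẋ₀/ω)·sinh(ωT) ⇒ p·(1 − cosh) = x(T) − x₀·cosh − (ẋ₀/ω)·sinh
numerator   = 0.1693 − (0.0133)·1.526267 − (0.2090/2.9245)·1.153036 = 0.066599
denominator = 1 − 1.526267 = -0.526267
p = 0.066599 / -0.526267 = -0.1265

p = -0.1265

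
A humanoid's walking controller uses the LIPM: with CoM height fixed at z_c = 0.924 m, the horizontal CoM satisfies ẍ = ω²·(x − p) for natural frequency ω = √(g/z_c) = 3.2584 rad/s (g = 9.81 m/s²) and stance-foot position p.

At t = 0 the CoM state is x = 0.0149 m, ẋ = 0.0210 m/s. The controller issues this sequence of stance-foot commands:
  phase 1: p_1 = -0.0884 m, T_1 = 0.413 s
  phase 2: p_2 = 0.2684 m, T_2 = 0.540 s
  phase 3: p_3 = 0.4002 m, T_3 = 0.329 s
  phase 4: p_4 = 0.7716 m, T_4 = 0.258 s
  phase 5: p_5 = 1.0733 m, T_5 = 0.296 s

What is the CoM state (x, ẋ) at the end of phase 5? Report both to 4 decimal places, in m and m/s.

x = 1.6242, ẋ = 2.4035

phase 1: p=-0.0884, T=0.413, ωT=1.345719, cosh=2.050650, sinh=1.790298; start (x,ẋ)=(0.014900, 0.021000) → end (x,ẋ)=(0.134970, 0.645665)
phase 2: p=0.2684, T=0.540, ωT=1.759536, cosh=2.990933, sinh=2.818808; start (x,ẋ)=(0.134970, 0.645665) → end (x,ẋ)=(0.427879, 0.705616)
phase 3: p=0.4002, T=0.329, ωT=1.072014, cosh=1.631787, sinh=1.289469; start (x,ẋ)=(0.427879, 0.705616) → end (x,ẋ)=(0.724604, 1.267711)
phase 4: p=0.7716, T=0.258, ωT=0.840667, cosh=1.374668, sinh=0.943245; start (x,ẋ)=(0.724604, 1.267711) → end (x,ẋ)=(1.073975, 1.598242)
phase 5: p=1.0733, T=0.296, ωT=0.964486, cosh=1.502309, sinh=1.121130; start (x,ẋ)=(1.073975, 1.598242) → end (x,ẋ)=(1.624227, 2.403520)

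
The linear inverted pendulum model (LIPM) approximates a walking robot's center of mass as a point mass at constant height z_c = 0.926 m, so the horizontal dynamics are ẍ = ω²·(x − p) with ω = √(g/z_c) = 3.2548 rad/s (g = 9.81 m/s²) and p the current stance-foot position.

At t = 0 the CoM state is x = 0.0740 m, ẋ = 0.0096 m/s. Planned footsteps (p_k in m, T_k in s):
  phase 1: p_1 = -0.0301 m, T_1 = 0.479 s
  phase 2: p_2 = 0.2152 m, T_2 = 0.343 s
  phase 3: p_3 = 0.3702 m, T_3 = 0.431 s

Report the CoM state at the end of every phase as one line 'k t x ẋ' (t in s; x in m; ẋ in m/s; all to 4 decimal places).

1 0.4790 0.2350 0.7936
2 0.8220 0.5811 1.4296
3 1.2530 1.6640 4.3940

phase 1: p=-0.0301, T=0.479, ωT=1.559049, cosh=2.482317, sinh=2.271981; start (x,ẋ)=(0.074000, 0.009600) → end (x,ẋ)=(0.235010, 0.793634)
phase 2: p=0.2152, T=0.343, ωT=1.116396, cosh=1.690644, sinh=1.363186; start (x,ẋ)=(0.235010, 0.793634) → end (x,ẋ)=(0.581085, 1.429648)
phase 3: p=0.3702, T=0.431, ωT=1.402819, cosh=2.156275, sinh=1.910372; start (x,ẋ)=(0.581085, 1.429648) → end (x,ẋ)=(1.664043, 4.393970)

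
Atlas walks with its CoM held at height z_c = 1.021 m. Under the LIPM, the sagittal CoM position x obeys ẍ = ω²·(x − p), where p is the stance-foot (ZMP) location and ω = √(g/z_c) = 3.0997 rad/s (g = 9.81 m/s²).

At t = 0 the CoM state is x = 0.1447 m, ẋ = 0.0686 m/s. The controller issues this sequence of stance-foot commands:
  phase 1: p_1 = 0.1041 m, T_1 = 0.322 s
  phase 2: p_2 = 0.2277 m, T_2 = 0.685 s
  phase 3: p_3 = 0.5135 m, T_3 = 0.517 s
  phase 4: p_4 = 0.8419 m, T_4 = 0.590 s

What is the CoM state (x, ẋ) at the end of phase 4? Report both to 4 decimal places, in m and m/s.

x = 1.3913, ẋ = 1.8966

phase 1: p=0.1041, T=0.322, ωT=0.998103, cosh=1.540855, sinh=1.172277; start (x,ẋ)=(0.144700, 0.068600) → end (x,ẋ)=(0.192603, 0.253231)
phase 2: p=0.2277, T=0.685, ωT=2.123295, cosh=4.239133, sinh=4.119496; start (x,ẋ)=(0.192603, 0.253231) → end (x,ẋ)=(0.415461, 0.625314)
phase 3: p=0.5135, T=0.517, ωT=1.602545, cosh=2.583518, sinh=2.382135; start (x,ẋ)=(0.415461, 0.625314) → end (x,ẋ)=(0.740771, 0.891599)
phase 4: p=0.8419, T=0.590, ωT=1.828823, cosh=3.193578, sinh=3.032976; start (x,ẋ)=(0.740771, 0.891599) → end (x,ẋ)=(1.391344, 1.896648)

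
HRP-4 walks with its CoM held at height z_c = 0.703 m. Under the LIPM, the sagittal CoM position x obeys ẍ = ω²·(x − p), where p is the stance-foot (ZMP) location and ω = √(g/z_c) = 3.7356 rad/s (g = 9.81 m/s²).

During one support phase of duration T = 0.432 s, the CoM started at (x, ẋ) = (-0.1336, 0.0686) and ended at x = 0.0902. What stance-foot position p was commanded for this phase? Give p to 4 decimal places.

ωT = 3.7356·0.432 = 1.613779; cosh(ωT) = 2.610444, sinh(ωT) = 2.411310
x(T) = p + (x₀−p)·cosh(ωT) + (ẋ₀/ω)·sinh(ωT) ⇒ p·(1 − cosh) = x(T) − x₀·cosh − (ẋ₀/ω)·sinh
numerator   = 0.0902 − (-0.1336)·2.610444 − (0.0686/3.7356)·2.411310 = 0.394674
denominator = 1 − 2.610444 = -1.610444
p = 0.394674 / -1.610444 = -0.2451

p = -0.2451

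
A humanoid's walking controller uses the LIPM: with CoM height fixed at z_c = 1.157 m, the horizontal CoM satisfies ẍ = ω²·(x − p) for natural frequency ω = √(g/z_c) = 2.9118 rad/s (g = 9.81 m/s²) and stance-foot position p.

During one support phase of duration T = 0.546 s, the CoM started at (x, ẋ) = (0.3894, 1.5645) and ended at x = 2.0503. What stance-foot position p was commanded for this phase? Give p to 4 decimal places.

ωT = 2.9118·0.546 = 1.589843; cosh(ωT) = 2.553468, sinh(ωT) = 2.349510
x(T) = p + (x₀−p)·cosh(ωT) + (ẋ₀/ω)·sinh(ωT) ⇒ p·(1 − cosh) = x(T) − x₀·cosh − (ẋ₀/ω)·sinh
numerator   = 2.0503 − (0.3894)·2.553468 − (1.5645/2.9118)·2.349510 = -0.206404
denominator = 1 − 2.553468 = -1.553468
p = -0.206404 / -1.553468 = 0.1329

p = 0.1329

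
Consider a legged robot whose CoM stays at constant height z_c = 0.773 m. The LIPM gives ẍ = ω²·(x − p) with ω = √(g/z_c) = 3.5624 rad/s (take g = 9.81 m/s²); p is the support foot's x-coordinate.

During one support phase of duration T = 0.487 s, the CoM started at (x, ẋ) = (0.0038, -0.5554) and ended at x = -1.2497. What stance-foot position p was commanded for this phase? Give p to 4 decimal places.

p = 0.4332

ωT = 3.5624·0.487 = 1.734889; cosh(ωT) = 2.922359, sinh(ωT) = 2.745939
x(T) = p + (x₀−p)·cosh(ωT) + (ẋ₀/ω)·sinh(ωT) ⇒ p·(1 − cosh) = x(T) − x₀·cosh − (ẋ₀/ω)·sinh
numerator   = -1.2497 − (0.0038)·2.922359 − (-0.5554/3.5624)·2.745939 = -0.832696
denominator = 1 − 2.922359 = -1.922359
p = -0.832696 / -1.922359 = 0.4332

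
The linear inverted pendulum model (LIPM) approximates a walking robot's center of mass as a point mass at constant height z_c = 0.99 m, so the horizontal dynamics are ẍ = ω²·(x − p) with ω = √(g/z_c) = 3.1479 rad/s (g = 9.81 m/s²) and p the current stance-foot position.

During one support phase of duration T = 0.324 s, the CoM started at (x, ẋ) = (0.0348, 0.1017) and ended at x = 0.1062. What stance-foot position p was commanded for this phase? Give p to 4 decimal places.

ωT = 3.1479·0.324 = 1.019920; cosh(ωT) = 1.566798, sinh(ωT) = 1.206174
x(T) = p + (x₀−p)·cosh(ωT) + (ẋ₀/ω)·sinh(ωT) ⇒ p·(1 − cosh) = x(T) − x₀·cosh − (ẋ₀/ω)·sinh
numerator   = 0.1062 − (0.0348)·1.566798 − (0.1017/3.1479)·1.206174 = 0.012707
denominator = 1 − 1.566798 = -0.566798
p = 0.012707 / -0.566798 = -0.0224

p = -0.0224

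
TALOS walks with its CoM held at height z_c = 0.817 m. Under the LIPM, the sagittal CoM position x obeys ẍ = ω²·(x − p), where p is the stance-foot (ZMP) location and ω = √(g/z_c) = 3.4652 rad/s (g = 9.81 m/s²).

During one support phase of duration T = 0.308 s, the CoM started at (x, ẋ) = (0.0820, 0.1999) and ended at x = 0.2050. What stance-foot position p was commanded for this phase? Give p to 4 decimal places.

ωT = 3.4652·0.308 = 1.067282; cosh(ωT) = 1.625704, sinh(ωT) = 1.281761
x(T) = p + (x₀−p)·cosh(ωT) + (ẋ₀/ω)·sinh(ωT) ⇒ p·(1 − cosh) = x(T) − x₀·cosh − (ẋ₀/ω)·sinh
numerator   = 0.2050 − (0.0820)·1.625704 − (0.1999/3.4652)·1.281761 = -0.002250
denominator = 1 − 1.625704 = -0.625704
p = -0.002250 / -0.625704 = 0.0036

p = 0.0036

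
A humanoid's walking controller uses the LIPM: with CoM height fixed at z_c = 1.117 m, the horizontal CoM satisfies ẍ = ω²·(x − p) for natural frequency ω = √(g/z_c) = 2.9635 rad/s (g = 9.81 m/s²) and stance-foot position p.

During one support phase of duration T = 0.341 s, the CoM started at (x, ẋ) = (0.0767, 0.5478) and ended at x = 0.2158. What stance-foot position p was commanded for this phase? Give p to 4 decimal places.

p = 0.2228

ωT = 2.9635·0.341 = 1.010554; cosh(ωT) = 1.555569, sinh(ωT) = 1.191552
x(T) = p + (x₀−p)·cosh(ωT) + (ẋ₀/ω)·sinh(ωT) ⇒ p·(1 − cosh) = x(T) − x₀·cosh − (ẋ₀/ω)·sinh
numerator   = 0.2158 − (0.0767)·1.555569 − (0.5478/2.9635)·1.191552 = -0.123769
denominator = 1 − 1.555569 = -0.555569
p = -0.123769 / -0.555569 = 0.2228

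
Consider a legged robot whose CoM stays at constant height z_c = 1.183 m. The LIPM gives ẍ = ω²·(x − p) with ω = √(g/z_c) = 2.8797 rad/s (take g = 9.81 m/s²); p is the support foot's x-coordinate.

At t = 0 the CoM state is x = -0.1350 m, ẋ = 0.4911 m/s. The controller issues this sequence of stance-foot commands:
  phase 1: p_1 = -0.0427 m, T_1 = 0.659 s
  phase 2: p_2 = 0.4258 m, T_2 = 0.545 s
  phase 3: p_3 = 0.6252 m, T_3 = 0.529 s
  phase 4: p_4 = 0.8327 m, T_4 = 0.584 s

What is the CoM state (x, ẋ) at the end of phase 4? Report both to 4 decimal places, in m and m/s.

phase 1: p=-0.0427, T=0.659, ωT=1.897722, cosh=3.410296, sinh=3.260387; start (x,ẋ)=(-0.135000, 0.491100) → end (x,ẋ)=(0.198551, 0.808198)
phase 2: p=0.4258, T=0.545, ωT=1.569437, cosh=2.506051, sinh=2.297889; start (x,ẋ)=(0.198551, 0.808198) → end (x,ẋ)=(0.501214, 0.521629)
phase 3: p=0.6252, T=0.529, ωT=1.523361, cosh=2.402799, sinh=2.184821; start (x,ẋ)=(0.501214, 0.521629) → end (x,ẋ)=(0.723045, 0.473295)
phase 4: p=0.8327, T=0.584, ωT=1.681745, cosh=2.780488, sinh=2.594438; start (x,ẋ)=(0.723045, 0.473295) → end (x,ẋ)=(0.954217, 0.496737)

x = 0.9542, ẋ = 0.4967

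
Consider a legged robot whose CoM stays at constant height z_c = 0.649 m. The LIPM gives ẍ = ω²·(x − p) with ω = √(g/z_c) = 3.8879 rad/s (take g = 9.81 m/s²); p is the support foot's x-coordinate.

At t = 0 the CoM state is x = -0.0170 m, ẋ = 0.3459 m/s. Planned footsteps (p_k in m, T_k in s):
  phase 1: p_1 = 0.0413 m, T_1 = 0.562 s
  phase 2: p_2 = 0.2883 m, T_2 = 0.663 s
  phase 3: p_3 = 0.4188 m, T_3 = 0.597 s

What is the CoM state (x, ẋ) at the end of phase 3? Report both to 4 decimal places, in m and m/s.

phase 1: p=0.0413, T=0.562, ωT=2.185000, cosh=4.501562, sinh=4.389085; start (x,ẋ)=(-0.017000, 0.345900) → end (x,ẋ)=(0.169348, 0.562240)
phase 2: p=0.2883, T=0.663, ωT=2.577678, cosh=6.621238, sinh=6.545288; start (x,ẋ)=(0.169348, 0.562240) → end (x,ẋ)=(0.447227, 0.695718)
phase 3: p=0.4188, T=0.597, ωT=2.321076, cosh=5.142400, sinh=5.044232; start (x,ẋ)=(0.447227, 0.695718) → end (x,ẋ)=(1.467618, 4.135146)

x = 1.4676, ẋ = 4.1351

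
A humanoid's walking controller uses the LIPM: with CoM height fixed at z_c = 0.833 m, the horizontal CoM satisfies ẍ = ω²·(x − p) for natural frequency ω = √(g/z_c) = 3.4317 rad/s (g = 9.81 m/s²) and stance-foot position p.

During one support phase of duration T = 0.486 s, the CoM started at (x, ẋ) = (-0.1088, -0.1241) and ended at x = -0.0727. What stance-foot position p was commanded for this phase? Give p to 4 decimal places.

ωT = 3.4317·0.486 = 1.667806; cosh(ωT) = 2.744594, sinh(ωT) = 2.555933
x(T) = p + (x₀−p)·cosh(ωT) + (ẋ₀/ω)·sinh(ωT) ⇒ p·(1 − cosh) = x(T) − x₀·cosh − (ẋ₀/ω)·sinh
numerator   = -0.0727 − (-0.1088)·2.744594 − (-0.1241/3.4317)·2.555933 = 0.318342
denominator = 1 − 2.744594 = -1.744594
p = 0.318342 / -1.744594 = -0.1825

p = -0.1825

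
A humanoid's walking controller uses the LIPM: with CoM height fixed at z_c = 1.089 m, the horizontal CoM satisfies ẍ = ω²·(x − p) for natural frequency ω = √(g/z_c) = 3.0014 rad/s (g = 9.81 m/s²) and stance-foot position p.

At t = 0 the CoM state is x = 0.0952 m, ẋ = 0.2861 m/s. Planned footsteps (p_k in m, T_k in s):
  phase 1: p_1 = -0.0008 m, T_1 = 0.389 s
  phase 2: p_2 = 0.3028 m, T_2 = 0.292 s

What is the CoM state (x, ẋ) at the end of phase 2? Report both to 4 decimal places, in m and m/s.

phase 1: p=-0.0008, T=0.389, ωT=1.167545, cosh=1.762611, sinh=1.451481; start (x,ẋ)=(0.095200, 0.286100) → end (x,ẋ)=(0.306769, 0.922504)
phase 2: p=0.3028, T=0.292, ωT=0.876409, cosh=1.409266, sinh=0.992991; start (x,ẋ)=(0.306769, 0.922504) → end (x,ẋ)=(0.613597, 1.311883)

x = 0.6136, ẋ = 1.3119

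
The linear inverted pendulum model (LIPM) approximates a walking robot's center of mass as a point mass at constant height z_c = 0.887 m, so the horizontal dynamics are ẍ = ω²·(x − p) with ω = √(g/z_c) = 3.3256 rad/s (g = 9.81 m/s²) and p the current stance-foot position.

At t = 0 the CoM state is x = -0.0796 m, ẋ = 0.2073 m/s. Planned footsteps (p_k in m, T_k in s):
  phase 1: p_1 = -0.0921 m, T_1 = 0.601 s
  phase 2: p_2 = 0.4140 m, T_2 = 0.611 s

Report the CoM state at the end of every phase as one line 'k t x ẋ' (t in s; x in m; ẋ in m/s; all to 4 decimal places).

1 0.6010 0.1806 0.9295
2 1.2120 0.5564 0.6970

phase 1: p=-0.0921, T=0.601, ωT=1.998686, cosh=3.757432, sinh=3.621919; start (x,ẋ)=(-0.079600, 0.207300) → end (x,ẋ)=(0.180639, 0.929479)
phase 2: p=0.4140, T=0.611, ωT=2.031942, cosh=3.879982, sinh=3.748902; start (x,ẋ)=(0.180639, 0.929479) → end (x,ẋ)=(0.556351, 0.696966)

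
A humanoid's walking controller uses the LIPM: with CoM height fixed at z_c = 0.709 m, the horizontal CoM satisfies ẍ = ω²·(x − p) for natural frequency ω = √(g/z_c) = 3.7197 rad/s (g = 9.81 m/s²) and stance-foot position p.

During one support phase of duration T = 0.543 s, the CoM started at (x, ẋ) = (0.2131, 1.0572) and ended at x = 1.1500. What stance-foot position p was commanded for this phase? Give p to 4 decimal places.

ωT = 3.7197·0.543 = 2.019797; cosh(ωT) = 3.834739, sinh(ωT) = 3.702057
x(T) = p + (x₀−p)·cosh(ωT) + (ẋ₀/ω)·sinh(ωT) ⇒ p·(1 − cosh) = x(T) − x₀·cosh − (ẋ₀/ω)·sinh
numerator   = 1.1500 − (0.2131)·3.834739 − (1.0572/3.7197)·3.702057 = -0.719368
denominator = 1 − 3.834739 = -2.834739
p = -0.719368 / -2.834739 = 0.2538

p = 0.2538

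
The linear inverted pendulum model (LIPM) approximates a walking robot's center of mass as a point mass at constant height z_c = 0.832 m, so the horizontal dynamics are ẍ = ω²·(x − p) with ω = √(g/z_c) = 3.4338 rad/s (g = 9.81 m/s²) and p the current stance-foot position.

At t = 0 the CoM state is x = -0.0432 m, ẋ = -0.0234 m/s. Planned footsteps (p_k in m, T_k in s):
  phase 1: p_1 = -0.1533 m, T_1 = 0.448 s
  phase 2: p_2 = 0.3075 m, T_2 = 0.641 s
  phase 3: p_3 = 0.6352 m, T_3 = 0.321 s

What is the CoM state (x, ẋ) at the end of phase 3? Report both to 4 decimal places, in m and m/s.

phase 1: p=-0.1533, T=0.448, ωT=1.538342, cosh=2.435801, sinh=2.221064; start (x,ẋ)=(-0.043200, -0.023400) → end (x,ẋ)=(0.099746, 0.782701)
phase 2: p=0.3075, T=0.641, ωT=2.201066, cosh=4.572661, sinh=4.461976; start (x,ẋ)=(0.099746, 0.782701) → end (x,ẋ)=(0.374575, 0.395915)
phase 3: p=0.6352, T=0.321, ωT=1.102250, cosh=1.671528, sinh=1.339405; start (x,ẋ)=(0.374575, 0.395915) → end (x,ẋ)=(0.353990, -0.536898)

x = 0.3540, ẋ = -0.5369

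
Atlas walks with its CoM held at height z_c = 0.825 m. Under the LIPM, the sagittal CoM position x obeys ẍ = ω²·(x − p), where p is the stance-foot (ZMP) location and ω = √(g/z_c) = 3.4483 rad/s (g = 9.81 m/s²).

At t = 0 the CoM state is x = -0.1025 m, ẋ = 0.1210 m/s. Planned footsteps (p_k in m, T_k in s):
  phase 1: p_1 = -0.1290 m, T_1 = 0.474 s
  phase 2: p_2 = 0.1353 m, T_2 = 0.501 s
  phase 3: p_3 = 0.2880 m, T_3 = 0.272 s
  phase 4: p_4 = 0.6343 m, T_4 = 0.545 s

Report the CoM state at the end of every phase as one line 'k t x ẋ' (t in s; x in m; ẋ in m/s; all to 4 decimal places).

1 0.4740 0.0280 0.5473
2 0.9750 0.2565 0.5808
3 1.2470 0.4237 0.7379
4 1.7920 0.6130 0.1502

phase 1: p=-0.1290, T=0.474, ωT=1.634494, cosh=2.660958, sinh=2.465907; start (x,ẋ)=(-0.102500, 0.121000) → end (x,ẋ)=(0.028043, 0.547310)
phase 2: p=0.1353, T=0.501, ωT=1.727598, cosh=2.902417, sinh=2.724706; start (x,ẋ)=(0.028043, 0.547310) → end (x,ẋ)=(0.256459, 0.580782)
phase 3: p=0.2880, T=0.272, ωT=0.937938, cosh=1.473071, sinh=1.081636; start (x,ẋ)=(0.256459, 0.580782) → end (x,ẋ)=(0.423713, 0.737892)
phase 4: p=0.6343, T=0.545, ωT=1.879324, cosh=3.350883, sinh=3.198190; start (x,ẋ)=(0.423713, 0.737892) → end (x,ẋ)=(0.613020, 0.150172)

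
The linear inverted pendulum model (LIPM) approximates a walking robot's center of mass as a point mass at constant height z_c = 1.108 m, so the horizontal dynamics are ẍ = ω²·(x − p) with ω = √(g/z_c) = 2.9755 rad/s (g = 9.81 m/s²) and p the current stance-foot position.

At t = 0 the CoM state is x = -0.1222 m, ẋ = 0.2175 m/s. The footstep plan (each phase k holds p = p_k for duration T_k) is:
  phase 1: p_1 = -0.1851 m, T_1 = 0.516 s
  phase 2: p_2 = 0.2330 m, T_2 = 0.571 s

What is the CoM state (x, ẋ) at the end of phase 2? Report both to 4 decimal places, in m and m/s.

x = 0.7779, ẋ = 1.8500

phase 1: p=-0.1851, T=0.516, ωT=1.535358, cosh=2.429183, sinh=2.213804; start (x,ẋ)=(-0.122200, 0.217500) → end (x,ẋ)=(0.129518, 0.942681)
phase 2: p=0.2330, T=0.571, ωT=1.699010, cosh=2.825699, sinh=2.642835; start (x,ẋ)=(0.129518, 0.942681) → end (x,ẋ)=(0.777878, 1.849974)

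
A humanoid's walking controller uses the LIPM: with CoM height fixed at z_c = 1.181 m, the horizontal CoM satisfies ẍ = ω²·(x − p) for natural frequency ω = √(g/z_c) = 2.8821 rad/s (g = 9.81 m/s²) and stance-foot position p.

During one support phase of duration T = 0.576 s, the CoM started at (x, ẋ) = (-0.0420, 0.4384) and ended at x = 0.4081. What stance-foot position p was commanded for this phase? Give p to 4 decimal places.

p = -0.0794

ωT = 2.8821·0.576 = 1.660090; cosh(ωT) = 2.724952, sinh(ωT) = 2.534830
x(T) = p + (x₀−p)·cosh(ωT) + (ẋ₀/ω)·sinh(ωT) ⇒ p·(1 − cosh) = x(T) − x₀·cosh − (ẋ₀/ω)·sinh
numerator   = 0.4081 − (-0.0420)·2.724952 − (0.4384/2.8821)·2.534830 = 0.136972
denominator = 1 − 2.724952 = -1.724952
p = 0.136972 / -1.724952 = -0.0794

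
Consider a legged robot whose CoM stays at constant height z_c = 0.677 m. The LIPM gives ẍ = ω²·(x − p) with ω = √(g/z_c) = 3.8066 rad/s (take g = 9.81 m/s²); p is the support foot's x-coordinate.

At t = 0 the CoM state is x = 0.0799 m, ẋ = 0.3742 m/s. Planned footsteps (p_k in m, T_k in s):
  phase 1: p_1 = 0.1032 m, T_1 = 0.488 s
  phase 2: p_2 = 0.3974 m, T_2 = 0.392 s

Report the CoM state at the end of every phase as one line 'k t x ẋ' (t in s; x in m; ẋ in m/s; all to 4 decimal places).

phase 1: p=0.1032, T=0.488, ωT=1.857621, cosh=3.282258, sinh=3.126214; start (x,ẋ)=(0.079900, 0.374200) → end (x,ẋ)=(0.334039, 0.950945)
phase 2: p=0.3974, T=0.392, ωT=1.492187, cosh=2.335846, sinh=2.110965; start (x,ẋ)=(0.334039, 0.950945) → end (x,ẋ)=(0.776750, 1.712121)

1 0.4880 0.3340 0.9509
2 0.8800 0.7767 1.7121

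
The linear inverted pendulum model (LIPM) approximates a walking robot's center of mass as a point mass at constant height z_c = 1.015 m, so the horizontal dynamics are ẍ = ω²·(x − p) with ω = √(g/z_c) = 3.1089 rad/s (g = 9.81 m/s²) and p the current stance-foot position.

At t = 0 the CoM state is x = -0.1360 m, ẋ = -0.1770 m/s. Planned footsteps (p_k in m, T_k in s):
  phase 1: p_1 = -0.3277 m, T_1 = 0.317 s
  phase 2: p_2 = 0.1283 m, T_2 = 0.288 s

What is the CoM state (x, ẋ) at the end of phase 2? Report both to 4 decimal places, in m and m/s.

x = -0.0621, ẋ = -0.1307

phase 1: p=-0.3277, T=0.317, ωT=0.985521, cosh=1.526226, sinh=1.152982; start (x,ẋ)=(-0.136000, -0.177000) → end (x,ẋ)=(-0.100765, 0.417008)
phase 2: p=0.1283, T=0.288, ωT=0.895363, cosh=1.428342, sinh=1.019883; start (x,ẋ)=(-0.100765, 0.417008) → end (x,ẋ)=(-0.062083, -0.130672)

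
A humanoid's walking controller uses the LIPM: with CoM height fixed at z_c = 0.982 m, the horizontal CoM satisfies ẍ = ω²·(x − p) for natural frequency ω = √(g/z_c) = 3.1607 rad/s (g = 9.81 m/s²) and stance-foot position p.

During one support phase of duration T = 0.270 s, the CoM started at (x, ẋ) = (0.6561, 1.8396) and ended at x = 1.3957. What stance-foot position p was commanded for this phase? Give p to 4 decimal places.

ωT = 3.1607·0.270 = 0.853389; cosh(ωT) = 1.386779, sinh(ωT) = 0.960810
x(T) = p + (x₀−p)·cosh(ωT) + (ẋ₀/ω)·sinh(ωT) ⇒ p·(1 − cosh) = x(T) − x₀·cosh − (ẋ₀/ω)·sinh
numerator   = 1.3957 − (0.6561)·1.386779 − (1.8396/3.1607)·0.960810 = -0.073379
denominator = 1 − 1.386779 = -0.386779
p = -0.073379 / -0.386779 = 0.1897

p = 0.1897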